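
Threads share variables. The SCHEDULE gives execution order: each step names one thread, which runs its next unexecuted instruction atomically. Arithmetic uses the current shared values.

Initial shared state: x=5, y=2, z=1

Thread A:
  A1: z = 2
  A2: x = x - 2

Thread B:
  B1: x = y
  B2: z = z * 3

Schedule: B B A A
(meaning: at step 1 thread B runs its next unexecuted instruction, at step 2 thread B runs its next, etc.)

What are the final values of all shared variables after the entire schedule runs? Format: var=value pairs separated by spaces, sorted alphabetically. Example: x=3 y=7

Step 1: thread B executes B1 (x = y). Shared: x=2 y=2 z=1. PCs: A@0 B@1
Step 2: thread B executes B2 (z = z * 3). Shared: x=2 y=2 z=3. PCs: A@0 B@2
Step 3: thread A executes A1 (z = 2). Shared: x=2 y=2 z=2. PCs: A@1 B@2
Step 4: thread A executes A2 (x = x - 2). Shared: x=0 y=2 z=2. PCs: A@2 B@2

Answer: x=0 y=2 z=2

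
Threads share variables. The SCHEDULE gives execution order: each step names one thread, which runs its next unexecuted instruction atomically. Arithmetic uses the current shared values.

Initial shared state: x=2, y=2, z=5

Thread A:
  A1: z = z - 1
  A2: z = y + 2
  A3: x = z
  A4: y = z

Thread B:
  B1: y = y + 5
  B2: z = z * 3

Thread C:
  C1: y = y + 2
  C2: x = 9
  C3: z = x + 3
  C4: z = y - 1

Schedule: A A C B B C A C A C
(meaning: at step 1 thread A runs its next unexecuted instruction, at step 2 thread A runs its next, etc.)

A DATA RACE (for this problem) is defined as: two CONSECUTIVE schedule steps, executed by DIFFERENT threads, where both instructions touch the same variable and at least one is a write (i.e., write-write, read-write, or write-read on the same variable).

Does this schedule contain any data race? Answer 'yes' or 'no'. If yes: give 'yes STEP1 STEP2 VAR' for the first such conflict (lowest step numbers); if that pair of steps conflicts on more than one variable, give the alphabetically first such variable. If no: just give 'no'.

Steps 1,2: same thread (A). No race.
Steps 2,3: A(z = y + 2) vs C(y = y + 2). RACE on y (R-W).
Steps 3,4: C(y = y + 2) vs B(y = y + 5). RACE on y (W-W).
Steps 4,5: same thread (B). No race.
Steps 5,6: B(r=z,w=z) vs C(r=-,w=x). No conflict.
Steps 6,7: C(x = 9) vs A(x = z). RACE on x (W-W).
Steps 7,8: A(x = z) vs C(z = x + 3). RACE on x (W-R), z (R-W). Multiple vars; alphabetically first is x.
Steps 8,9: C(z = x + 3) vs A(y = z). RACE on z (W-R).
Steps 9,10: A(y = z) vs C(z = y - 1). RACE on y (W-R), z (R-W). Multiple vars; alphabetically first is y.
First conflict at steps 2,3.

Answer: yes 2 3 y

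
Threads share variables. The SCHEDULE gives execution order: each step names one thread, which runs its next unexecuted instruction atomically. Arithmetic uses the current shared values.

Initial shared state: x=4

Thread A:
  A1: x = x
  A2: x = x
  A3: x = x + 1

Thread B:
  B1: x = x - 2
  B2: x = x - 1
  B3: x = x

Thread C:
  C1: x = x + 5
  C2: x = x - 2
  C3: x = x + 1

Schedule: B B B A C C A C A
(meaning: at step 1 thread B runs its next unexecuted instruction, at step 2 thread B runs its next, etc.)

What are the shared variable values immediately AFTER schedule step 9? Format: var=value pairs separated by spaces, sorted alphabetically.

Step 1: thread B executes B1 (x = x - 2). Shared: x=2. PCs: A@0 B@1 C@0
Step 2: thread B executes B2 (x = x - 1). Shared: x=1. PCs: A@0 B@2 C@0
Step 3: thread B executes B3 (x = x). Shared: x=1. PCs: A@0 B@3 C@0
Step 4: thread A executes A1 (x = x). Shared: x=1. PCs: A@1 B@3 C@0
Step 5: thread C executes C1 (x = x + 5). Shared: x=6. PCs: A@1 B@3 C@1
Step 6: thread C executes C2 (x = x - 2). Shared: x=4. PCs: A@1 B@3 C@2
Step 7: thread A executes A2 (x = x). Shared: x=4. PCs: A@2 B@3 C@2
Step 8: thread C executes C3 (x = x + 1). Shared: x=5. PCs: A@2 B@3 C@3
Step 9: thread A executes A3 (x = x + 1). Shared: x=6. PCs: A@3 B@3 C@3

Answer: x=6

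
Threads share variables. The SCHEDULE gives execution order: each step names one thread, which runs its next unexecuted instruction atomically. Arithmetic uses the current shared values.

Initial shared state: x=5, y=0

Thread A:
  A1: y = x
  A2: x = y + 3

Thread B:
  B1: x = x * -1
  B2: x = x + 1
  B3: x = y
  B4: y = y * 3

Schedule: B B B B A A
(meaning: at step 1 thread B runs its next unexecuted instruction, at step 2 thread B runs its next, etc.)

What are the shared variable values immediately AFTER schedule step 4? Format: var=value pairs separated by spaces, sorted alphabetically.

Step 1: thread B executes B1 (x = x * -1). Shared: x=-5 y=0. PCs: A@0 B@1
Step 2: thread B executes B2 (x = x + 1). Shared: x=-4 y=0. PCs: A@0 B@2
Step 3: thread B executes B3 (x = y). Shared: x=0 y=0. PCs: A@0 B@3
Step 4: thread B executes B4 (y = y * 3). Shared: x=0 y=0. PCs: A@0 B@4

Answer: x=0 y=0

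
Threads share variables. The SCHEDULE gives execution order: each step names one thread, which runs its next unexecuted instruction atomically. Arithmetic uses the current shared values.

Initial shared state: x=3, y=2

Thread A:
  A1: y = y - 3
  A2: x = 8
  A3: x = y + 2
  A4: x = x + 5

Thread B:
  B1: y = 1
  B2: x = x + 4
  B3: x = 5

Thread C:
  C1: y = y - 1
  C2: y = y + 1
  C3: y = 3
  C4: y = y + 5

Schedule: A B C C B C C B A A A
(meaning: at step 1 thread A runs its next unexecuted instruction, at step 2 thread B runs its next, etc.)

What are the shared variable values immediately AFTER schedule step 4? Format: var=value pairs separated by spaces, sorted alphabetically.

Answer: x=3 y=1

Derivation:
Step 1: thread A executes A1 (y = y - 3). Shared: x=3 y=-1. PCs: A@1 B@0 C@0
Step 2: thread B executes B1 (y = 1). Shared: x=3 y=1. PCs: A@1 B@1 C@0
Step 3: thread C executes C1 (y = y - 1). Shared: x=3 y=0. PCs: A@1 B@1 C@1
Step 4: thread C executes C2 (y = y + 1). Shared: x=3 y=1. PCs: A@1 B@1 C@2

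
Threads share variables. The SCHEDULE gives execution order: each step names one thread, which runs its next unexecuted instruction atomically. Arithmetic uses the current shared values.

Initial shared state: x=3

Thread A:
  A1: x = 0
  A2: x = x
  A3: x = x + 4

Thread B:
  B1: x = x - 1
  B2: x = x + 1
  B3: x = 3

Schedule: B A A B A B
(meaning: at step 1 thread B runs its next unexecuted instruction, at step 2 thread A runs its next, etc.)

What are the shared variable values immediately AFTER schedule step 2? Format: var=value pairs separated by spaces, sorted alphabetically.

Step 1: thread B executes B1 (x = x - 1). Shared: x=2. PCs: A@0 B@1
Step 2: thread A executes A1 (x = 0). Shared: x=0. PCs: A@1 B@1

Answer: x=0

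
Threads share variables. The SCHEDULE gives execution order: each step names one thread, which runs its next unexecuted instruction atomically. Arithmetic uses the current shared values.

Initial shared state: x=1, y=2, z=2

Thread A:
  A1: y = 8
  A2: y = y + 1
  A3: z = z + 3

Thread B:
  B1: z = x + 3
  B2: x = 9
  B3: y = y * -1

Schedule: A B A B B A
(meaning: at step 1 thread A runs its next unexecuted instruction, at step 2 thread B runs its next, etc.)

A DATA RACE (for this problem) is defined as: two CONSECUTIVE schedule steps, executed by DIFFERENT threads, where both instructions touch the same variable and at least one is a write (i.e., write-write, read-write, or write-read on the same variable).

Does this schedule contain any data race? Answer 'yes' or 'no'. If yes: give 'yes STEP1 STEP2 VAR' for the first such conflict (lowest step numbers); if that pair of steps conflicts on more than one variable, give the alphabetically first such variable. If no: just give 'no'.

Steps 1,2: A(r=-,w=y) vs B(r=x,w=z). No conflict.
Steps 2,3: B(r=x,w=z) vs A(r=y,w=y). No conflict.
Steps 3,4: A(r=y,w=y) vs B(r=-,w=x). No conflict.
Steps 4,5: same thread (B). No race.
Steps 5,6: B(r=y,w=y) vs A(r=z,w=z). No conflict.

Answer: no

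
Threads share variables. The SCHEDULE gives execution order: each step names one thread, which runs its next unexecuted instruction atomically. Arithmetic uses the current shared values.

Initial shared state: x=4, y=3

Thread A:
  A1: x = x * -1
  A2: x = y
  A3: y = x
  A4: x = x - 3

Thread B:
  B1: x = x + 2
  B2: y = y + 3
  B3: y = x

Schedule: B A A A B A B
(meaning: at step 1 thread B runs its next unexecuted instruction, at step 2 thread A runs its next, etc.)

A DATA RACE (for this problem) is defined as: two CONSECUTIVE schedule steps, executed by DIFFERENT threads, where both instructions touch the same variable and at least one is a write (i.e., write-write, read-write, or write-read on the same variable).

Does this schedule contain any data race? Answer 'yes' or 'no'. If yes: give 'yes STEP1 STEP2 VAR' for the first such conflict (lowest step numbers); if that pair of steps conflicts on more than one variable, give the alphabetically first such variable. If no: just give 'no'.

Answer: yes 1 2 x

Derivation:
Steps 1,2: B(x = x + 2) vs A(x = x * -1). RACE on x (W-W).
Steps 2,3: same thread (A). No race.
Steps 3,4: same thread (A). No race.
Steps 4,5: A(y = x) vs B(y = y + 3). RACE on y (W-W).
Steps 5,6: B(r=y,w=y) vs A(r=x,w=x). No conflict.
Steps 6,7: A(x = x - 3) vs B(y = x). RACE on x (W-R).
First conflict at steps 1,2.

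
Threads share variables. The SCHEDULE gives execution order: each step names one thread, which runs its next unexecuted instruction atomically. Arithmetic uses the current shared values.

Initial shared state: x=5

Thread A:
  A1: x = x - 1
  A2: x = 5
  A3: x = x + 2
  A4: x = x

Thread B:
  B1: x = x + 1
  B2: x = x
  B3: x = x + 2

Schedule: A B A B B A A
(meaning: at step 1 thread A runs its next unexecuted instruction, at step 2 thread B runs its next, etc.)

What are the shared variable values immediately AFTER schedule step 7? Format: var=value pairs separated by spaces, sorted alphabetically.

Step 1: thread A executes A1 (x = x - 1). Shared: x=4. PCs: A@1 B@0
Step 2: thread B executes B1 (x = x + 1). Shared: x=5. PCs: A@1 B@1
Step 3: thread A executes A2 (x = 5). Shared: x=5. PCs: A@2 B@1
Step 4: thread B executes B2 (x = x). Shared: x=5. PCs: A@2 B@2
Step 5: thread B executes B3 (x = x + 2). Shared: x=7. PCs: A@2 B@3
Step 6: thread A executes A3 (x = x + 2). Shared: x=9. PCs: A@3 B@3
Step 7: thread A executes A4 (x = x). Shared: x=9. PCs: A@4 B@3

Answer: x=9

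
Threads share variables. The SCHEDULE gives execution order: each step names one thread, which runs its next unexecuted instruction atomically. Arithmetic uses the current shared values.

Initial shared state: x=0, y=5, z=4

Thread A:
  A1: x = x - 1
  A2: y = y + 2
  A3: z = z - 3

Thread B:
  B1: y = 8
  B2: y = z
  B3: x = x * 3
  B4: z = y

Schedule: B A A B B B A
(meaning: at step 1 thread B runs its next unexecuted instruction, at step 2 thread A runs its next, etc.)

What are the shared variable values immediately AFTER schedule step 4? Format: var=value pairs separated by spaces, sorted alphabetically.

Step 1: thread B executes B1 (y = 8). Shared: x=0 y=8 z=4. PCs: A@0 B@1
Step 2: thread A executes A1 (x = x - 1). Shared: x=-1 y=8 z=4. PCs: A@1 B@1
Step 3: thread A executes A2 (y = y + 2). Shared: x=-1 y=10 z=4. PCs: A@2 B@1
Step 4: thread B executes B2 (y = z). Shared: x=-1 y=4 z=4. PCs: A@2 B@2

Answer: x=-1 y=4 z=4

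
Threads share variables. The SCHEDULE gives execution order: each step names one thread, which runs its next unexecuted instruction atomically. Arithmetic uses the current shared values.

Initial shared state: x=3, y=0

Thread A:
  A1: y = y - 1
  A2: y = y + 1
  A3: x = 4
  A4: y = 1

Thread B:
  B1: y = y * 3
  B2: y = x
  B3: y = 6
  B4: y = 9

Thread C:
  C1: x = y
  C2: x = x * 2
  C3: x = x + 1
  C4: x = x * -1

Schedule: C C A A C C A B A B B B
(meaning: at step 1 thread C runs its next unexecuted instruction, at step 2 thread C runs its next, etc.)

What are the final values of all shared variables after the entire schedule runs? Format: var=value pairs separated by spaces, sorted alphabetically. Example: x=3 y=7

Answer: x=4 y=9

Derivation:
Step 1: thread C executes C1 (x = y). Shared: x=0 y=0. PCs: A@0 B@0 C@1
Step 2: thread C executes C2 (x = x * 2). Shared: x=0 y=0. PCs: A@0 B@0 C@2
Step 3: thread A executes A1 (y = y - 1). Shared: x=0 y=-1. PCs: A@1 B@0 C@2
Step 4: thread A executes A2 (y = y + 1). Shared: x=0 y=0. PCs: A@2 B@0 C@2
Step 5: thread C executes C3 (x = x + 1). Shared: x=1 y=0. PCs: A@2 B@0 C@3
Step 6: thread C executes C4 (x = x * -1). Shared: x=-1 y=0. PCs: A@2 B@0 C@4
Step 7: thread A executes A3 (x = 4). Shared: x=4 y=0. PCs: A@3 B@0 C@4
Step 8: thread B executes B1 (y = y * 3). Shared: x=4 y=0. PCs: A@3 B@1 C@4
Step 9: thread A executes A4 (y = 1). Shared: x=4 y=1. PCs: A@4 B@1 C@4
Step 10: thread B executes B2 (y = x). Shared: x=4 y=4. PCs: A@4 B@2 C@4
Step 11: thread B executes B3 (y = 6). Shared: x=4 y=6. PCs: A@4 B@3 C@4
Step 12: thread B executes B4 (y = 9). Shared: x=4 y=9. PCs: A@4 B@4 C@4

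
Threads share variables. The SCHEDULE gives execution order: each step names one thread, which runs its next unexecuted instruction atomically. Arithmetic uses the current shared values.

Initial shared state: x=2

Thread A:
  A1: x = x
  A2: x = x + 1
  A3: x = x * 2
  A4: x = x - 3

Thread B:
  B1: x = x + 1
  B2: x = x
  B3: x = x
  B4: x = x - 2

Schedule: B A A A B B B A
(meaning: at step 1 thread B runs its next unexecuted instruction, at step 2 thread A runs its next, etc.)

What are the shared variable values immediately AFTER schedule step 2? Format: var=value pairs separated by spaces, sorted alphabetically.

Answer: x=3

Derivation:
Step 1: thread B executes B1 (x = x + 1). Shared: x=3. PCs: A@0 B@1
Step 2: thread A executes A1 (x = x). Shared: x=3. PCs: A@1 B@1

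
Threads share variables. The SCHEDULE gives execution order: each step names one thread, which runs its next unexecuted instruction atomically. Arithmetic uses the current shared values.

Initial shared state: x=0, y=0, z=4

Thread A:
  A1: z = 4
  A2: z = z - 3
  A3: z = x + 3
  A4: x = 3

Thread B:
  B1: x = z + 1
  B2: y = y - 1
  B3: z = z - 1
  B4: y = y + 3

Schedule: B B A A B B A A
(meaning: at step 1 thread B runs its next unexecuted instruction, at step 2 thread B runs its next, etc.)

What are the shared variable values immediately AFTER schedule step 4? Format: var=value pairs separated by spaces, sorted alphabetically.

Step 1: thread B executes B1 (x = z + 1). Shared: x=5 y=0 z=4. PCs: A@0 B@1
Step 2: thread B executes B2 (y = y - 1). Shared: x=5 y=-1 z=4. PCs: A@0 B@2
Step 3: thread A executes A1 (z = 4). Shared: x=5 y=-1 z=4. PCs: A@1 B@2
Step 4: thread A executes A2 (z = z - 3). Shared: x=5 y=-1 z=1. PCs: A@2 B@2

Answer: x=5 y=-1 z=1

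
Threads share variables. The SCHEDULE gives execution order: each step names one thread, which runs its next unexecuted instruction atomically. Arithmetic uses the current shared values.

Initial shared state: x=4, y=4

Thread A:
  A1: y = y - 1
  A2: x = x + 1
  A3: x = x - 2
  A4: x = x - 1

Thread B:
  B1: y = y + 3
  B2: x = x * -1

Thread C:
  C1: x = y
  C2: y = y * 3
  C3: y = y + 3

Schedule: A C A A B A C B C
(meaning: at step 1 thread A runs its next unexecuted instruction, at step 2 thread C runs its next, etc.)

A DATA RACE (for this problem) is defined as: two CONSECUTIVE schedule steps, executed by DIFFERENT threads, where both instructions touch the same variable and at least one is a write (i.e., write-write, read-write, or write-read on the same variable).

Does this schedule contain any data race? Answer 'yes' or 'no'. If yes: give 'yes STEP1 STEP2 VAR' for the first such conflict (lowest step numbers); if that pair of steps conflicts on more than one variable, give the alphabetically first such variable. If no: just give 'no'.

Answer: yes 1 2 y

Derivation:
Steps 1,2: A(y = y - 1) vs C(x = y). RACE on y (W-R).
Steps 2,3: C(x = y) vs A(x = x + 1). RACE on x (W-W).
Steps 3,4: same thread (A). No race.
Steps 4,5: A(r=x,w=x) vs B(r=y,w=y). No conflict.
Steps 5,6: B(r=y,w=y) vs A(r=x,w=x). No conflict.
Steps 6,7: A(r=x,w=x) vs C(r=y,w=y). No conflict.
Steps 7,8: C(r=y,w=y) vs B(r=x,w=x). No conflict.
Steps 8,9: B(r=x,w=x) vs C(r=y,w=y). No conflict.
First conflict at steps 1,2.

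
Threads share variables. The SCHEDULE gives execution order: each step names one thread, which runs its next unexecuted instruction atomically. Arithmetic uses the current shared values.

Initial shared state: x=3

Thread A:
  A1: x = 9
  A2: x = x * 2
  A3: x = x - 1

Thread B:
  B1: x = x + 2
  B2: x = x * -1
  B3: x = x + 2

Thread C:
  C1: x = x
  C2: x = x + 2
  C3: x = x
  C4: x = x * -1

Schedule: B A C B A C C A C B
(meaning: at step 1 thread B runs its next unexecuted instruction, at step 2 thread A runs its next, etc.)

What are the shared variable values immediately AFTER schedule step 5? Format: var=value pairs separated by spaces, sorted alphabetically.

Step 1: thread B executes B1 (x = x + 2). Shared: x=5. PCs: A@0 B@1 C@0
Step 2: thread A executes A1 (x = 9). Shared: x=9. PCs: A@1 B@1 C@0
Step 3: thread C executes C1 (x = x). Shared: x=9. PCs: A@1 B@1 C@1
Step 4: thread B executes B2 (x = x * -1). Shared: x=-9. PCs: A@1 B@2 C@1
Step 5: thread A executes A2 (x = x * 2). Shared: x=-18. PCs: A@2 B@2 C@1

Answer: x=-18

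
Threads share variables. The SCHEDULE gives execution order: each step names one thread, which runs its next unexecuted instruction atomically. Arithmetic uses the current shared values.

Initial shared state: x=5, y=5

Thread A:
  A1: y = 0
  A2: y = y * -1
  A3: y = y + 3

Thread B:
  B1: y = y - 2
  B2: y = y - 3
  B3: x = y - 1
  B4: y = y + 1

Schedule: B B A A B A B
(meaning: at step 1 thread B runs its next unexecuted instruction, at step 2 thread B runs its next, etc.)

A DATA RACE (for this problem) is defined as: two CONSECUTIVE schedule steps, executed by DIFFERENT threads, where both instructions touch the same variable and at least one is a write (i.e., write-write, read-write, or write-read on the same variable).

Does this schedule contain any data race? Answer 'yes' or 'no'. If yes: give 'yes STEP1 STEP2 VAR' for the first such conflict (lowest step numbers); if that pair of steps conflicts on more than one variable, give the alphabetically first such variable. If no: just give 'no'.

Answer: yes 2 3 y

Derivation:
Steps 1,2: same thread (B). No race.
Steps 2,3: B(y = y - 3) vs A(y = 0). RACE on y (W-W).
Steps 3,4: same thread (A). No race.
Steps 4,5: A(y = y * -1) vs B(x = y - 1). RACE on y (W-R).
Steps 5,6: B(x = y - 1) vs A(y = y + 3). RACE on y (R-W).
Steps 6,7: A(y = y + 3) vs B(y = y + 1). RACE on y (W-W).
First conflict at steps 2,3.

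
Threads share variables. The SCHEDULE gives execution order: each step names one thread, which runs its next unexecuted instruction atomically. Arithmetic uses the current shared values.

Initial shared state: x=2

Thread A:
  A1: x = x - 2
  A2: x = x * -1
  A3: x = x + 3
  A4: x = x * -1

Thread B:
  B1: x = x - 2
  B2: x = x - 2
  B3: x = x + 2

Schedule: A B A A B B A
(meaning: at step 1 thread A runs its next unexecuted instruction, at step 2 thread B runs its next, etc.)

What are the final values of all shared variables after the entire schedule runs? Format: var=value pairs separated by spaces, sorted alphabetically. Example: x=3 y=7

Answer: x=-5

Derivation:
Step 1: thread A executes A1 (x = x - 2). Shared: x=0. PCs: A@1 B@0
Step 2: thread B executes B1 (x = x - 2). Shared: x=-2. PCs: A@1 B@1
Step 3: thread A executes A2 (x = x * -1). Shared: x=2. PCs: A@2 B@1
Step 4: thread A executes A3 (x = x + 3). Shared: x=5. PCs: A@3 B@1
Step 5: thread B executes B2 (x = x - 2). Shared: x=3. PCs: A@3 B@2
Step 6: thread B executes B3 (x = x + 2). Shared: x=5. PCs: A@3 B@3
Step 7: thread A executes A4 (x = x * -1). Shared: x=-5. PCs: A@4 B@3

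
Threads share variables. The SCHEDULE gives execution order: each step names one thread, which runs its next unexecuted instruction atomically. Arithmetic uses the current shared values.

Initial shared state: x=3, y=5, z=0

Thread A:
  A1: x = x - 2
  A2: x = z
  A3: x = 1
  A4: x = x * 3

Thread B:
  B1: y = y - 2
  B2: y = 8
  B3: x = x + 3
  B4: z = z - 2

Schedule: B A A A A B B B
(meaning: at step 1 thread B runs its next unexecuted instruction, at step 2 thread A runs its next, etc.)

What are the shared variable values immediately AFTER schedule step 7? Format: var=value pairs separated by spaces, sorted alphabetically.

Answer: x=6 y=8 z=0

Derivation:
Step 1: thread B executes B1 (y = y - 2). Shared: x=3 y=3 z=0. PCs: A@0 B@1
Step 2: thread A executes A1 (x = x - 2). Shared: x=1 y=3 z=0. PCs: A@1 B@1
Step 3: thread A executes A2 (x = z). Shared: x=0 y=3 z=0. PCs: A@2 B@1
Step 4: thread A executes A3 (x = 1). Shared: x=1 y=3 z=0. PCs: A@3 B@1
Step 5: thread A executes A4 (x = x * 3). Shared: x=3 y=3 z=0. PCs: A@4 B@1
Step 6: thread B executes B2 (y = 8). Shared: x=3 y=8 z=0. PCs: A@4 B@2
Step 7: thread B executes B3 (x = x + 3). Shared: x=6 y=8 z=0. PCs: A@4 B@3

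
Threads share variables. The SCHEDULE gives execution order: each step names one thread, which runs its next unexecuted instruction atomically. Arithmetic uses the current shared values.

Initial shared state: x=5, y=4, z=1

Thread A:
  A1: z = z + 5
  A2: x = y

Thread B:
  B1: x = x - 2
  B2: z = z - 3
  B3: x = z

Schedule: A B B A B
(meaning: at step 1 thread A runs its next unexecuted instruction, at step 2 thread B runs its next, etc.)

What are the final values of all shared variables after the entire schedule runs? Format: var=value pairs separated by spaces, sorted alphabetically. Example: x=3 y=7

Step 1: thread A executes A1 (z = z + 5). Shared: x=5 y=4 z=6. PCs: A@1 B@0
Step 2: thread B executes B1 (x = x - 2). Shared: x=3 y=4 z=6. PCs: A@1 B@1
Step 3: thread B executes B2 (z = z - 3). Shared: x=3 y=4 z=3. PCs: A@1 B@2
Step 4: thread A executes A2 (x = y). Shared: x=4 y=4 z=3. PCs: A@2 B@2
Step 5: thread B executes B3 (x = z). Shared: x=3 y=4 z=3. PCs: A@2 B@3

Answer: x=3 y=4 z=3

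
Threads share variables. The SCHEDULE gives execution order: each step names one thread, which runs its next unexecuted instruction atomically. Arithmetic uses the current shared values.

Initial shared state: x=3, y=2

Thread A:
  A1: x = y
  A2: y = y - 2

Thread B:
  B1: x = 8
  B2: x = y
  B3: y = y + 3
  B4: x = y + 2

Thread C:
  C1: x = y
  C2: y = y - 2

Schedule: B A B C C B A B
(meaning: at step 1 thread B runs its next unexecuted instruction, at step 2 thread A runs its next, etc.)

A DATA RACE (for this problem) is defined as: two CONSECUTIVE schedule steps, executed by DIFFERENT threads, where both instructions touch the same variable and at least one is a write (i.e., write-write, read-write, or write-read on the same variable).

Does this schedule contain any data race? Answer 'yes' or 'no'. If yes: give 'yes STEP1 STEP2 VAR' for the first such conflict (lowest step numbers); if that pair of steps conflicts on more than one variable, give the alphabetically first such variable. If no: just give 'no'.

Answer: yes 1 2 x

Derivation:
Steps 1,2: B(x = 8) vs A(x = y). RACE on x (W-W).
Steps 2,3: A(x = y) vs B(x = y). RACE on x (W-W).
Steps 3,4: B(x = y) vs C(x = y). RACE on x (W-W).
Steps 4,5: same thread (C). No race.
Steps 5,6: C(y = y - 2) vs B(y = y + 3). RACE on y (W-W).
Steps 6,7: B(y = y + 3) vs A(y = y - 2). RACE on y (W-W).
Steps 7,8: A(y = y - 2) vs B(x = y + 2). RACE on y (W-R).
First conflict at steps 1,2.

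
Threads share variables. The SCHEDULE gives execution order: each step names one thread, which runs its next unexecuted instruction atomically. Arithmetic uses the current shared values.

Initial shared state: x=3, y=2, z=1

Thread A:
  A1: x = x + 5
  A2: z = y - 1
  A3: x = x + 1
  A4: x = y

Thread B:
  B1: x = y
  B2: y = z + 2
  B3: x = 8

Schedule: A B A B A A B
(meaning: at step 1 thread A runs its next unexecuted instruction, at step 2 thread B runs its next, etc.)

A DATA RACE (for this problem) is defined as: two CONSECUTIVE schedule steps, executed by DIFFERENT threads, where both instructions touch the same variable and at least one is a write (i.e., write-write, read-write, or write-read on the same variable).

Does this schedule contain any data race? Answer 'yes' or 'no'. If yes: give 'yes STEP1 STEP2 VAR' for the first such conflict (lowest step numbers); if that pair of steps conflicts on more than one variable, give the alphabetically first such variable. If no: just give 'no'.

Steps 1,2: A(x = x + 5) vs B(x = y). RACE on x (W-W).
Steps 2,3: B(r=y,w=x) vs A(r=y,w=z). No conflict.
Steps 3,4: A(z = y - 1) vs B(y = z + 2). RACE on y (R-W), z (W-R). Multiple vars; alphabetically first is y.
Steps 4,5: B(r=z,w=y) vs A(r=x,w=x). No conflict.
Steps 5,6: same thread (A). No race.
Steps 6,7: A(x = y) vs B(x = 8). RACE on x (W-W).
First conflict at steps 1,2.

Answer: yes 1 2 x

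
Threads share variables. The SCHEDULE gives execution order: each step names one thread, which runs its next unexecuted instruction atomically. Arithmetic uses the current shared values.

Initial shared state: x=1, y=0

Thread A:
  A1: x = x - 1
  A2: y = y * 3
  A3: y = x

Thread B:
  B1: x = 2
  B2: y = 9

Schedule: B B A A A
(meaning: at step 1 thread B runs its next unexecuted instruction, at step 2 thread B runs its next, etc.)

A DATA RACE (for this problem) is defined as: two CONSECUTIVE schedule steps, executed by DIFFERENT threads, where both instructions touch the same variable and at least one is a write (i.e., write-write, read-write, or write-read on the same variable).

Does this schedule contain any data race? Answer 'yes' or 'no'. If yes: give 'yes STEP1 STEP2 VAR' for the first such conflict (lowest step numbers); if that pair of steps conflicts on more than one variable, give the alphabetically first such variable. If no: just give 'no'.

Answer: no

Derivation:
Steps 1,2: same thread (B). No race.
Steps 2,3: B(r=-,w=y) vs A(r=x,w=x). No conflict.
Steps 3,4: same thread (A). No race.
Steps 4,5: same thread (A). No race.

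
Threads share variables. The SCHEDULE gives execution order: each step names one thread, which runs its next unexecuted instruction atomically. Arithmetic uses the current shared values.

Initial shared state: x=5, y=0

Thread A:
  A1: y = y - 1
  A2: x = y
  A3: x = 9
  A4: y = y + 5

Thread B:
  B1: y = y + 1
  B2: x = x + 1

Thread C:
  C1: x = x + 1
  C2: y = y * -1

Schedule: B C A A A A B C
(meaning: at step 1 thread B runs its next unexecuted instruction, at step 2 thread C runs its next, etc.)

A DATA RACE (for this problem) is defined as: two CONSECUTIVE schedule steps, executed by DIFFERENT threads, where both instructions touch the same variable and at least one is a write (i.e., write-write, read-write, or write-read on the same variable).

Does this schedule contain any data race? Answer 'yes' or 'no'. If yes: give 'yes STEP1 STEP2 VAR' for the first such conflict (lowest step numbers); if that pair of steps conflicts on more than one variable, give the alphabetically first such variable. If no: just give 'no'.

Answer: no

Derivation:
Steps 1,2: B(r=y,w=y) vs C(r=x,w=x). No conflict.
Steps 2,3: C(r=x,w=x) vs A(r=y,w=y). No conflict.
Steps 3,4: same thread (A). No race.
Steps 4,5: same thread (A). No race.
Steps 5,6: same thread (A). No race.
Steps 6,7: A(r=y,w=y) vs B(r=x,w=x). No conflict.
Steps 7,8: B(r=x,w=x) vs C(r=y,w=y). No conflict.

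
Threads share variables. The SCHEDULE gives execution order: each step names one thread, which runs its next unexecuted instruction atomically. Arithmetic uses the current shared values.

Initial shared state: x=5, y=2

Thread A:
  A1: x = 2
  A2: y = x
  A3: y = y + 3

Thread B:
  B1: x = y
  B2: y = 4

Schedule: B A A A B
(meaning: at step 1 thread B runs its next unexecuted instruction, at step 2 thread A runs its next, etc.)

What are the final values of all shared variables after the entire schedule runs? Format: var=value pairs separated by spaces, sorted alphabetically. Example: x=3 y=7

Answer: x=2 y=4

Derivation:
Step 1: thread B executes B1 (x = y). Shared: x=2 y=2. PCs: A@0 B@1
Step 2: thread A executes A1 (x = 2). Shared: x=2 y=2. PCs: A@1 B@1
Step 3: thread A executes A2 (y = x). Shared: x=2 y=2. PCs: A@2 B@1
Step 4: thread A executes A3 (y = y + 3). Shared: x=2 y=5. PCs: A@3 B@1
Step 5: thread B executes B2 (y = 4). Shared: x=2 y=4. PCs: A@3 B@2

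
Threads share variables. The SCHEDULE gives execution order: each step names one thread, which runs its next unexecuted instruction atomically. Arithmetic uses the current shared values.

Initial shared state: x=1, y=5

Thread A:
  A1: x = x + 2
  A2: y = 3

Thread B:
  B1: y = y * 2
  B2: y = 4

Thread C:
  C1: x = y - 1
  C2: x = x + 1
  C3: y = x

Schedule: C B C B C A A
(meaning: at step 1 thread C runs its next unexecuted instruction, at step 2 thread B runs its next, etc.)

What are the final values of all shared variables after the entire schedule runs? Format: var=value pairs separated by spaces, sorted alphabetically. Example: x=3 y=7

Answer: x=7 y=3

Derivation:
Step 1: thread C executes C1 (x = y - 1). Shared: x=4 y=5. PCs: A@0 B@0 C@1
Step 2: thread B executes B1 (y = y * 2). Shared: x=4 y=10. PCs: A@0 B@1 C@1
Step 3: thread C executes C2 (x = x + 1). Shared: x=5 y=10. PCs: A@0 B@1 C@2
Step 4: thread B executes B2 (y = 4). Shared: x=5 y=4. PCs: A@0 B@2 C@2
Step 5: thread C executes C3 (y = x). Shared: x=5 y=5. PCs: A@0 B@2 C@3
Step 6: thread A executes A1 (x = x + 2). Shared: x=7 y=5. PCs: A@1 B@2 C@3
Step 7: thread A executes A2 (y = 3). Shared: x=7 y=3. PCs: A@2 B@2 C@3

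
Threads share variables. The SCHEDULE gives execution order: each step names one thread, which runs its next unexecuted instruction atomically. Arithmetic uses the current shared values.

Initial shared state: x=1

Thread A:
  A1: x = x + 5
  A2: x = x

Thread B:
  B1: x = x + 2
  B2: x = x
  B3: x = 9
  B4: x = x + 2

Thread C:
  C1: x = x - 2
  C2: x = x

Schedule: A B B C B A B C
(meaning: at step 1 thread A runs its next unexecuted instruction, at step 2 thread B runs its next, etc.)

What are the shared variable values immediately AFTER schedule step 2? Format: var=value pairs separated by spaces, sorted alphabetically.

Step 1: thread A executes A1 (x = x + 5). Shared: x=6. PCs: A@1 B@0 C@0
Step 2: thread B executes B1 (x = x + 2). Shared: x=8. PCs: A@1 B@1 C@0

Answer: x=8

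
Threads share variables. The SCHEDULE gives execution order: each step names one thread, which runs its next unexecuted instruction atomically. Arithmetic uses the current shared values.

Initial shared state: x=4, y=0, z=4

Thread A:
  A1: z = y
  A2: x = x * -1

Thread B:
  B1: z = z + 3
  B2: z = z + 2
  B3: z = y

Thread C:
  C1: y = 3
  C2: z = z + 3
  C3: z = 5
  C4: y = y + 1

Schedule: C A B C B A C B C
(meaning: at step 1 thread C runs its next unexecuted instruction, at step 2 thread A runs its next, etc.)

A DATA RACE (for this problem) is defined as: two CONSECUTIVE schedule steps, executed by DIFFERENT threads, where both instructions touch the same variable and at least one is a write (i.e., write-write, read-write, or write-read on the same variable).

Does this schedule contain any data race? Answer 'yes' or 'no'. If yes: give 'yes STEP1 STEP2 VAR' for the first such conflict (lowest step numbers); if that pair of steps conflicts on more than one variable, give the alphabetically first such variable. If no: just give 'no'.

Steps 1,2: C(y = 3) vs A(z = y). RACE on y (W-R).
Steps 2,3: A(z = y) vs B(z = z + 3). RACE on z (W-W).
Steps 3,4: B(z = z + 3) vs C(z = z + 3). RACE on z (W-W).
Steps 4,5: C(z = z + 3) vs B(z = z + 2). RACE on z (W-W).
Steps 5,6: B(r=z,w=z) vs A(r=x,w=x). No conflict.
Steps 6,7: A(r=x,w=x) vs C(r=-,w=z). No conflict.
Steps 7,8: C(z = 5) vs B(z = y). RACE on z (W-W).
Steps 8,9: B(z = y) vs C(y = y + 1). RACE on y (R-W).
First conflict at steps 1,2.

Answer: yes 1 2 y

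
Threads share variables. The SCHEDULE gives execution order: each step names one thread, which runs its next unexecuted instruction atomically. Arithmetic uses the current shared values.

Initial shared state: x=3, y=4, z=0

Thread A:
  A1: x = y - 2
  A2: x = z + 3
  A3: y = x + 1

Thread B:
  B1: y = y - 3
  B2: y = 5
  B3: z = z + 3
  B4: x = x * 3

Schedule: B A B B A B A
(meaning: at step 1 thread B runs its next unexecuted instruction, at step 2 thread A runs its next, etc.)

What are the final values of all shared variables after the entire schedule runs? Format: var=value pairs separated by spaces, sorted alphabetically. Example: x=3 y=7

Step 1: thread B executes B1 (y = y - 3). Shared: x=3 y=1 z=0. PCs: A@0 B@1
Step 2: thread A executes A1 (x = y - 2). Shared: x=-1 y=1 z=0. PCs: A@1 B@1
Step 3: thread B executes B2 (y = 5). Shared: x=-1 y=5 z=0. PCs: A@1 B@2
Step 4: thread B executes B3 (z = z + 3). Shared: x=-1 y=5 z=3. PCs: A@1 B@3
Step 5: thread A executes A2 (x = z + 3). Shared: x=6 y=5 z=3. PCs: A@2 B@3
Step 6: thread B executes B4 (x = x * 3). Shared: x=18 y=5 z=3. PCs: A@2 B@4
Step 7: thread A executes A3 (y = x + 1). Shared: x=18 y=19 z=3. PCs: A@3 B@4

Answer: x=18 y=19 z=3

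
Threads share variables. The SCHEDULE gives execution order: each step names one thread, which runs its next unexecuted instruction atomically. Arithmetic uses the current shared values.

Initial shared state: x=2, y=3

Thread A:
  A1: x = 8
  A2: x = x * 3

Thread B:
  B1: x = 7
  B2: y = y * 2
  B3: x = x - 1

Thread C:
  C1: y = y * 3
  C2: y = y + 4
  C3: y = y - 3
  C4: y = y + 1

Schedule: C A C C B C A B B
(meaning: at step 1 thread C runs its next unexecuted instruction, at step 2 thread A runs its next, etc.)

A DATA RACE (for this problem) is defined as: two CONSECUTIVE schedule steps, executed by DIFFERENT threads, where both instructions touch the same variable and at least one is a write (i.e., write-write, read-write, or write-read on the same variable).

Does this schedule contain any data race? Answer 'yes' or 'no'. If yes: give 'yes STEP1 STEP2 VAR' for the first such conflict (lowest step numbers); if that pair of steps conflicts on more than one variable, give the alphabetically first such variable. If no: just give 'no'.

Answer: no

Derivation:
Steps 1,2: C(r=y,w=y) vs A(r=-,w=x). No conflict.
Steps 2,3: A(r=-,w=x) vs C(r=y,w=y). No conflict.
Steps 3,4: same thread (C). No race.
Steps 4,5: C(r=y,w=y) vs B(r=-,w=x). No conflict.
Steps 5,6: B(r=-,w=x) vs C(r=y,w=y). No conflict.
Steps 6,7: C(r=y,w=y) vs A(r=x,w=x). No conflict.
Steps 7,8: A(r=x,w=x) vs B(r=y,w=y). No conflict.
Steps 8,9: same thread (B). No race.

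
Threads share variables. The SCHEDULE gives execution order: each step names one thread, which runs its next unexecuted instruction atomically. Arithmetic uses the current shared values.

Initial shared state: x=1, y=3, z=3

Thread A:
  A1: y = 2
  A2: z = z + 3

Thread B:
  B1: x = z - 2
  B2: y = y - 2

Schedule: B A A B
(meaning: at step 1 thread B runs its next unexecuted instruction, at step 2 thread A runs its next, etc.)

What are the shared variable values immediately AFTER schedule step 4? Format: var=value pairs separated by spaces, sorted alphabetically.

Answer: x=1 y=0 z=6

Derivation:
Step 1: thread B executes B1 (x = z - 2). Shared: x=1 y=3 z=3. PCs: A@0 B@1
Step 2: thread A executes A1 (y = 2). Shared: x=1 y=2 z=3. PCs: A@1 B@1
Step 3: thread A executes A2 (z = z + 3). Shared: x=1 y=2 z=6. PCs: A@2 B@1
Step 4: thread B executes B2 (y = y - 2). Shared: x=1 y=0 z=6. PCs: A@2 B@2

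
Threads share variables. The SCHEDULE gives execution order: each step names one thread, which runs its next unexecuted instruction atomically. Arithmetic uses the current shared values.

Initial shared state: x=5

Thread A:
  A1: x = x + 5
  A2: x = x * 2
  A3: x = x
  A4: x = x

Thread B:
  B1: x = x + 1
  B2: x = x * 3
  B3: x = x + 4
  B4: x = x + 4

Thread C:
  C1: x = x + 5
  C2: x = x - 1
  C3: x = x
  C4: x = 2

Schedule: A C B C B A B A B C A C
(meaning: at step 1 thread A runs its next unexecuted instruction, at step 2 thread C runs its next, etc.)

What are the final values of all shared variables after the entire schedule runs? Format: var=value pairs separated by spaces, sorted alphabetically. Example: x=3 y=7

Step 1: thread A executes A1 (x = x + 5). Shared: x=10. PCs: A@1 B@0 C@0
Step 2: thread C executes C1 (x = x + 5). Shared: x=15. PCs: A@1 B@0 C@1
Step 3: thread B executes B1 (x = x + 1). Shared: x=16. PCs: A@1 B@1 C@1
Step 4: thread C executes C2 (x = x - 1). Shared: x=15. PCs: A@1 B@1 C@2
Step 5: thread B executes B2 (x = x * 3). Shared: x=45. PCs: A@1 B@2 C@2
Step 6: thread A executes A2 (x = x * 2). Shared: x=90. PCs: A@2 B@2 C@2
Step 7: thread B executes B3 (x = x + 4). Shared: x=94. PCs: A@2 B@3 C@2
Step 8: thread A executes A3 (x = x). Shared: x=94. PCs: A@3 B@3 C@2
Step 9: thread B executes B4 (x = x + 4). Shared: x=98. PCs: A@3 B@4 C@2
Step 10: thread C executes C3 (x = x). Shared: x=98. PCs: A@3 B@4 C@3
Step 11: thread A executes A4 (x = x). Shared: x=98. PCs: A@4 B@4 C@3
Step 12: thread C executes C4 (x = 2). Shared: x=2. PCs: A@4 B@4 C@4

Answer: x=2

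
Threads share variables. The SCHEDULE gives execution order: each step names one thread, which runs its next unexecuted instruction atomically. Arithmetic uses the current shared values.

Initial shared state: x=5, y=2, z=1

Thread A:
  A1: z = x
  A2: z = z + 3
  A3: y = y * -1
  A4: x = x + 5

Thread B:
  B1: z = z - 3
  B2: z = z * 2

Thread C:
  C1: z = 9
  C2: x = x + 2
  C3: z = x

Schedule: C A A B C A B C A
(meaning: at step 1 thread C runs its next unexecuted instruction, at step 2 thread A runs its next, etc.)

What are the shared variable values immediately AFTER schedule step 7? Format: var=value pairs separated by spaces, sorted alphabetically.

Step 1: thread C executes C1 (z = 9). Shared: x=5 y=2 z=9. PCs: A@0 B@0 C@1
Step 2: thread A executes A1 (z = x). Shared: x=5 y=2 z=5. PCs: A@1 B@0 C@1
Step 3: thread A executes A2 (z = z + 3). Shared: x=5 y=2 z=8. PCs: A@2 B@0 C@1
Step 4: thread B executes B1 (z = z - 3). Shared: x=5 y=2 z=5. PCs: A@2 B@1 C@1
Step 5: thread C executes C2 (x = x + 2). Shared: x=7 y=2 z=5. PCs: A@2 B@1 C@2
Step 6: thread A executes A3 (y = y * -1). Shared: x=7 y=-2 z=5. PCs: A@3 B@1 C@2
Step 7: thread B executes B2 (z = z * 2). Shared: x=7 y=-2 z=10. PCs: A@3 B@2 C@2

Answer: x=7 y=-2 z=10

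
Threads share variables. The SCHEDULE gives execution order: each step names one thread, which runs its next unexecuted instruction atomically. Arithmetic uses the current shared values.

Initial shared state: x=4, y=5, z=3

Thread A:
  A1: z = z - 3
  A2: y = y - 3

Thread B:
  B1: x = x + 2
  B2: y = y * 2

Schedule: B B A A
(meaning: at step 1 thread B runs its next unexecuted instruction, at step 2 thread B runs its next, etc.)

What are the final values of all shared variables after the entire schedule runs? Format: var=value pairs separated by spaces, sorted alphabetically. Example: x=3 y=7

Step 1: thread B executes B1 (x = x + 2). Shared: x=6 y=5 z=3. PCs: A@0 B@1
Step 2: thread B executes B2 (y = y * 2). Shared: x=6 y=10 z=3. PCs: A@0 B@2
Step 3: thread A executes A1 (z = z - 3). Shared: x=6 y=10 z=0. PCs: A@1 B@2
Step 4: thread A executes A2 (y = y - 3). Shared: x=6 y=7 z=0. PCs: A@2 B@2

Answer: x=6 y=7 z=0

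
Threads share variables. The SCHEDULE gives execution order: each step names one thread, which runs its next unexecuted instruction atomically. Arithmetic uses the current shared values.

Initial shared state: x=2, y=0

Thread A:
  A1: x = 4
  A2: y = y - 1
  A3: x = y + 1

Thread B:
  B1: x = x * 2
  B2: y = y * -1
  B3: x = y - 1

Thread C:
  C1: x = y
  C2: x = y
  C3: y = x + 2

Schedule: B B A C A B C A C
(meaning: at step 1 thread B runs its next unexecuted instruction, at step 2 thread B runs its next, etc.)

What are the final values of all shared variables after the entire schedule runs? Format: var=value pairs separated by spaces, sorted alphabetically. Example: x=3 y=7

Step 1: thread B executes B1 (x = x * 2). Shared: x=4 y=0. PCs: A@0 B@1 C@0
Step 2: thread B executes B2 (y = y * -1). Shared: x=4 y=0. PCs: A@0 B@2 C@0
Step 3: thread A executes A1 (x = 4). Shared: x=4 y=0. PCs: A@1 B@2 C@0
Step 4: thread C executes C1 (x = y). Shared: x=0 y=0. PCs: A@1 B@2 C@1
Step 5: thread A executes A2 (y = y - 1). Shared: x=0 y=-1. PCs: A@2 B@2 C@1
Step 6: thread B executes B3 (x = y - 1). Shared: x=-2 y=-1. PCs: A@2 B@3 C@1
Step 7: thread C executes C2 (x = y). Shared: x=-1 y=-1. PCs: A@2 B@3 C@2
Step 8: thread A executes A3 (x = y + 1). Shared: x=0 y=-1. PCs: A@3 B@3 C@2
Step 9: thread C executes C3 (y = x + 2). Shared: x=0 y=2. PCs: A@3 B@3 C@3

Answer: x=0 y=2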